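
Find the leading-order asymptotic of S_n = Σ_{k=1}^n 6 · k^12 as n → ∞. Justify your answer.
S_n ~ 6 · n^13 / 13

By integral comparison (Euler-Maclaurin), Σ_{k=1}^n 6 · k^12 = 6 · ∫_0^n x^12 dx + O(n^12) = 6 · n^13/13 + O(n^12). (Equivalently, Faulhaber's formula gives the same leading term.)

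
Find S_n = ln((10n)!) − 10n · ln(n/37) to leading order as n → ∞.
S_n ~ 10n · (ln 370 − 1) + O(ln n)

Stirling: ln((10n)!) = 10n ln(10n) − 10n + O(ln n).
  S_n = 10n ln(10n) − 10n − 10n ln(n/37) + O(ln n)
      = 10n ln(10n) − 10n ln n + 10n ln 37 − 10n + O(ln n)
      = 10n ln 10 + 10n ln 37 − 10n + O(ln n)
      = 10n (ln 370 − 1) + O(ln n).
Numerically ln(370) − 1 ≈ 4.9135.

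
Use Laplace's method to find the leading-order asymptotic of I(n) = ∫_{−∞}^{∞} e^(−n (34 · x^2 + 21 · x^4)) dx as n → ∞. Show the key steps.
I(n) ~ sqrt(π/(34n))

φ(x) = 34 · x^2 + 21 · x^4 has its unique global minimum at x* = 0 (since φ'(x) = 68x + 84x^3 = 0 only at x = 0 for real x with both coefficients positive, and φ → ∞ as |x| → ∞). At x* = 0, φ(0) = 0 and φ''(0) = 68. Laplace's method then gives
  I(n) ~ sqrt(2π / (n · φ''(0))) · e^(−n φ(0)) = sqrt(2π / (68n)) = sqrt(π/(34n)).
The 21 · x^4 term contributes only at subleading order (an O(1/n) relative correction).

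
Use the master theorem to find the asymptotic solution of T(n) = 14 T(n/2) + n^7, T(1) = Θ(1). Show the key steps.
T(n) = Θ(n^7)

log_2 14 ≈ 3.807. f(n) = n^7 dominates n^(log_2 14) since 7 > 3.807, and the regularity condition a·f(n/b) = 14·(n/2)^7 = (14/128)·n^7 ≤ c·f(n) holds with c = 14/128 ≈ 0.109 < 1. So this is Case 3: T(n) = Θ(f(n)) = Θ(n^7).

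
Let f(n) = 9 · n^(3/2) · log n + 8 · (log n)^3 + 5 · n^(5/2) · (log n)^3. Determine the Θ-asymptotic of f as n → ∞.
f(n) ∈ Θ(n^(5/2) · (log n)^3)

Compare the terms by growth order. For large n, n^a · (log n)^b dominates n^a' · (log n)^b' iff a > a', or (a = a' and b > b'). Ranking the 3 terms shows the dominant one is 5 · n^(5/2) · (log n)^3. Hence f(n) ∈ Θ(n^(5/2) · (log n)^3).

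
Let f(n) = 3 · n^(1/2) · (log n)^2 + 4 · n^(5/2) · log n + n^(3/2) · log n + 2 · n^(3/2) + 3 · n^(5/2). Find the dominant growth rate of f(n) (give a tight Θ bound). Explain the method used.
f(n) ∈ Θ(n^(5/2) · log n)

Compare the terms by growth order. For large n, n^a · (log n)^b dominates n^a' · (log n)^b' iff a > a', or (a = a' and b > b'). Ranking the 5 terms shows the dominant one is 4 · n^(5/2) · log n. Hence f(n) ∈ Θ(n^(5/2) · log n).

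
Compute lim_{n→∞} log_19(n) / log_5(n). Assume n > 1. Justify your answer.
lim = ln(5) / ln(19) = log_19(5)

Change of base: log_19(n) = ln n / ln 19 and log_5(n) = ln n / ln 5. The ratio is (ln n / ln 19) · (ln 5 / ln n) = ln 5 / ln 19, a constant independent of n. So the limit is ln 5 / ln 19 = log_19(5).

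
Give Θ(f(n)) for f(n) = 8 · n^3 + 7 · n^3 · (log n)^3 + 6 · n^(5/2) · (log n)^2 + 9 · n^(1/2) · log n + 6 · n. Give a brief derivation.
f(n) ∈ Θ(n^3 · (log n)^3)

Compare the terms by growth order. For large n, n^a · (log n)^b dominates n^a' · (log n)^b' iff a > a', or (a = a' and b > b'). Ranking the 5 terms shows the dominant one is 7 · n^3 · (log n)^3. Hence f(n) ∈ Θ(n^3 · (log n)^3).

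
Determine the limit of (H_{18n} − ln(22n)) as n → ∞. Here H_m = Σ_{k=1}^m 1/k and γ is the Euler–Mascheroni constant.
lim = ln(9/11) + γ

By Euler-Maclaurin, H_m = ln m + γ + O(1/m). So
  H_{18n} − ln(22n) = ln(18n) + γ − ln(22n) + O(1/n)
                       = ln(18/22) + γ + O(1/n).
Hence the limit is ln(18/22) + γ (= ln(9/11)).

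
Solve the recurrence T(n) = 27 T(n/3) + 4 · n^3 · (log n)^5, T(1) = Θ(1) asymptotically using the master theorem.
T(n) = Θ(n^3 · (log n)^6)

Here log_3 27 = 3 and f(n) = 4 · n^3 · (log n)^5 = Θ(n^(log_3 27) · (log n)^5). This is the extended Case 2 of the master theorem (f matches the critical exponent up to log factors), giving T(n) = Θ(n^(log_3 27) · (log n)^(5+1)) = Θ(n^3 · (log n)^6).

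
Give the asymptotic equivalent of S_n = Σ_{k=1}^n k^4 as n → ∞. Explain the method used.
S_n ~ n^5 / 5

By integral comparison (Euler-Maclaurin), Σ_{k=1}^n k^4 = ∫_0^n x^4 dx + O(n^4) = n^5/5 + O(n^4). (Equivalently, Faulhaber's formula gives the same leading term.)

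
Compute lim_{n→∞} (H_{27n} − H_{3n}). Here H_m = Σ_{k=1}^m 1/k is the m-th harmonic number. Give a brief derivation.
lim = ln(27/3) = ln 9

Euler-Maclaurin gives H_m = ln m + γ + 1/(2m) + O(1/m^2). The γ and O(1/m) terms cancel in the difference:
  H_{27n} − H_{3n} = ln(27n) − ln(3n) + O(1/n) = ln(27/3) + O(1/n).
Hence the limit is ln(27/3) = ln 9.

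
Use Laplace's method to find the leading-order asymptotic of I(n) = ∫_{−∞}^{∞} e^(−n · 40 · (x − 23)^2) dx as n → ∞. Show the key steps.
I(n) = sqrt(π/(40n))

Here φ(x) = 40 · (x − 23)^2 has its unique minimum at x* = 23 with φ(x*) = 0 and φ''(x*) = 80. Laplace's method gives
  I(n) ~ e^(−n φ(x*)) · sqrt(2π / (n · φ''(x*))) = sqrt(2π / (80n)) = sqrt(π/(40n)).
This is exact: substituting u = (x − 23)·sqrt(40n) gives I(n) = (1/sqrt(40n)) ∫_{−∞}^{∞} e^(−u^2) du = sqrt(π/(40n)).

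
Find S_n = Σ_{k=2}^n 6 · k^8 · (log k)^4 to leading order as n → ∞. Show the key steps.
S_n ~ 2 · n^9 · (log n)^4 / 3

By integral comparison, S_n = ∫_1^n 6 · x^8 · (log x)^4 dx + O(n^8 · (log n)^4). For the integral, the leading term of ∫_1^n x^8 (log x)^4 dx is n^9/9 · (log n)^4 (by repeated integration by parts; each step lowers the log-exponent and produces a relatively O(1/log n) correction). Hence S_n ~ 2 · n^9 · (log n)^4 / 3.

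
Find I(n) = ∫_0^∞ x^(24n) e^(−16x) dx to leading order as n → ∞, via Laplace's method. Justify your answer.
I(n) ~ (sqrt(2π·24n) / 16) · (24n/(16e))^(24n)

Write the integrand as exp(24n ln x − 16x) and set f(x) = 24n ln x − 16x. Then f'(x) = 24n/x − 16 = 0 at x* = 24n/16, and f''(x*) = −24n/x*^2 = −16^2/(24n). Laplace's method (interior maximum) gives
  I(n) ~ e^(f(x*)) · sqrt(2π / |f''(x*)|)
        = exp(24n ln(24n/16) − 24n) · sqrt(2π · 24n / 16^2)
        = (24n/16)^(24n) e^(−24n) · sqrt(2π·24n) / 16
        = (sqrt(2π·24n) / 16) · (24n/(16e))^(24n).
This matches Γ(24n+1)/16^(24n+1) with Stirling applied to Γ.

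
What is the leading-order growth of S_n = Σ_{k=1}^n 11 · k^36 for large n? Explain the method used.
S_n ~ 11 · n^37 / 37

By integral comparison (Euler-Maclaurin), Σ_{k=1}^n 11 · k^36 = 11 · ∫_0^n x^36 dx + O(n^36) = 11 · n^37/37 + O(n^36). (Equivalently, Faulhaber's formula gives the same leading term.)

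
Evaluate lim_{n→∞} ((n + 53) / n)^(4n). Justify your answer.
lim = e^212

Rewrite as (1 + 53/n)^(4n). By the standard limit (1 + x/n)^n → e^x, we have (1 + 53/n)^n → e^53, and raising to the 4th power gives e^212.
More precisely, ln[(1 + 53/n)^(4n)] = 4n · ln(1 + 53/n) = 4n · (53/n + O(1/n^2)) = 212 + O(1/n) → 212.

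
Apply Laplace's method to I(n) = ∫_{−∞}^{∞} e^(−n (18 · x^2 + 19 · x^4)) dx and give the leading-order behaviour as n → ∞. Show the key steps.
I(n) ~ sqrt(π/(18n))

φ(x) = 18 · x^2 + 19 · x^4 has its unique global minimum at x* = 0 (since φ'(x) = 36x + 76x^3 = 0 only at x = 0 for real x with both coefficients positive, and φ → ∞ as |x| → ∞). At x* = 0, φ(0) = 0 and φ''(0) = 36. Laplace's method then gives
  I(n) ~ sqrt(2π / (n · φ''(0))) · e^(−n φ(0)) = sqrt(2π / (36n)) = sqrt(π/(18n)).
The 19 · x^4 term contributes only at subleading order (an O(1/n) relative correction).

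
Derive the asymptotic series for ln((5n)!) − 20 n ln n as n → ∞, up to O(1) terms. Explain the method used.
ln((5n)!) − 20 n ln n = −15 n ln n + 5(ln 5 − 1) n + (1/2) ln(2π·5n) + O(1/n)

Stirling: ln((5n)!) = 5n ln(5n) − 5n + (1/2) ln(2π·5n) + O(1/n).
Expand 5n ln(5n) = 5n (ln n + ln 5) = 5n ln n + 5n ln 5.
Subtract 20n ln n: leading term is (5 − 20) n ln n = −15 n ln n. The next term is 5n ln 5 − 5n = 5(ln 5 − 1) n. Then the (1/2) ln(2π·5n) correction.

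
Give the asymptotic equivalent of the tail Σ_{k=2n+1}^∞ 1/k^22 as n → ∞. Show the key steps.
Σ_{k>2n} 1/k^22 ~ 1/(21 · (2n)^21)

Compare to the integral: ∫_{2n}^∞ x^(−22) dx = [−x^(−21)/21]_{2n}^∞ = 1/((22−1)·(2n)^21). Euler-Maclaurin then gives
  Σ_{k>2n} 1/k^22 = ∫_{2n}^∞ dx/x^22 − 1/(2·(2n)^22) + O(1/(2n)^23).
(Equivalently this is ζ(22) − Σ_{k≤2n} 1/k^22.)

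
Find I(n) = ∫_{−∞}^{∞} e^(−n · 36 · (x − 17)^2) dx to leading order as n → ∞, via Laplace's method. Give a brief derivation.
I(n) = sqrt(π/(36n))

Here φ(x) = 36 · (x − 17)^2 has its unique minimum at x* = 17 with φ(x*) = 0 and φ''(x*) = 72. Laplace's method gives
  I(n) ~ e^(−n φ(x*)) · sqrt(2π / (n · φ''(x*))) = sqrt(2π / (72n)) = sqrt(π/(36n)).
This is exact: substituting u = (x − 17)·sqrt(36n) gives I(n) = (1/sqrt(36n)) ∫_{−∞}^{∞} e^(−u^2) du = sqrt(π/(36n)).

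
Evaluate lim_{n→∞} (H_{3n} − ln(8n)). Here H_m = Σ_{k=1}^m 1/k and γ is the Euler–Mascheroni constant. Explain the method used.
lim = ln(3/8) + γ

By Euler-Maclaurin, H_m = ln m + γ + O(1/m). So
  H_{3n} − ln(8n) = ln(3n) + γ − ln(8n) + O(1/n)
                       = ln(3/8) + γ + O(1/n).
Hence the limit is ln(3/8) + γ.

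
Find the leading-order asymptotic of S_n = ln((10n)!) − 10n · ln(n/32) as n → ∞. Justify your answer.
S_n ~ 10n · (ln 320 − 1) + O(ln n)

Stirling: ln((10n)!) = 10n ln(10n) − 10n + O(ln n).
  S_n = 10n ln(10n) − 10n − 10n ln(n/32) + O(ln n)
      = 10n ln(10n) − 10n ln n + 10n ln 32 − 10n + O(ln n)
      = 10n ln 10 + 10n ln 32 − 10n + O(ln n)
      = 10n (ln 320 − 1) + O(ln n).
Numerically ln(320) − 1 ≈ 4.7683.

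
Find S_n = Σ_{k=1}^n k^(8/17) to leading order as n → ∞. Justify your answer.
S_n ~ (17/25) · n^(25/17)

Integral comparison: Σ_{k=1}^n k^(8/17) = ∫_0^n x^(8/17) dx + O(n^(8/17)). The integral is n^(1 + 8/17) / (1 + 8/17) = n^((8+17)/17) / ((8+17)/17) = (17/25) · n^(25/17).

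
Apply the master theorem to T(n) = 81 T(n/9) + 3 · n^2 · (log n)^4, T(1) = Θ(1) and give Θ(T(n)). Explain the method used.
T(n) = Θ(n^2 · (log n)^5)

Here log_9 81 = 2 and f(n) = 3 · n^2 · (log n)^4 = Θ(n^(log_9 81) · (log n)^4). This is the extended Case 2 of the master theorem (f matches the critical exponent up to log factors), giving T(n) = Θ(n^(log_9 81) · (log n)^(4+1)) = Θ(n^2 · (log n)^5).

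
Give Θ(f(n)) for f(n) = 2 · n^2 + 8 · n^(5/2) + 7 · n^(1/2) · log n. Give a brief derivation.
f(n) ∈ Θ(n^(5/2))

Compare the terms by growth order. For large n, n^a · (log n)^b dominates n^a' · (log n)^b' iff a > a', or (a = a' and b > b'). Ranking the 3 terms shows the dominant one is 8 · n^(5/2). Hence f(n) ∈ Θ(n^(5/2)).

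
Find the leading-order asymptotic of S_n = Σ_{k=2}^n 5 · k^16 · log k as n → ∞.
S_n ~ 5 · n^17 log n / 17 − 5 · n^17 / 289

By integral comparison, S_n = ∫_1^n 5 · x^16 · log x dx + O(n^16 · log n). For the integral, ∫ x^16 log x dx = n^17 log n / 17 − n^17/289 (integration by parts). Hence S_n ~ 5 · n^17 log n / 17 − 5 · n^17 / 289.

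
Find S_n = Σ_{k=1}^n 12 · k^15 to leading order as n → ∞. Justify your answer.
S_n ~ 3 · n^16 / 4

By integral comparison (Euler-Maclaurin), Σ_{k=1}^n 12 · k^15 = 12 · ∫_0^n x^15 dx + O(n^15) = 12 · n^16/16 = 3 · n^16 / 4 + O(n^15). (Equivalently, Faulhaber's formula gives the same leading term.)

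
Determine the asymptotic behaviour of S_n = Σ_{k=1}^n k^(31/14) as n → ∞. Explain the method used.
S_n ~ (14/45) · n^(45/14)

Integral comparison: Σ_{k=1}^n k^(31/14) = ∫_0^n x^(31/14) dx + O(n^(31/14)). The integral is n^(1 + 31/14) / (1 + 31/14) = n^((31+14)/14) / ((31+14)/14) = (14/45) · n^(45/14).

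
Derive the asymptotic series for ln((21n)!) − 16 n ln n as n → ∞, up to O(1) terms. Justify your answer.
ln((21n)!) − 16 n ln n = 5 n ln n + 21(ln 21 − 1) n + (1/2) ln(2π·21n) + O(1/n)

Stirling: ln((21n)!) = 21n ln(21n) − 21n + (1/2) ln(2π·21n) + O(1/n).
Expand 21n ln(21n) = 21n (ln n + ln 21) = 21n ln n + 21n ln 21.
Subtract 16n ln n: leading term is (21 − 16) n ln n = 5 n ln n. The next term is 21n ln 21 − 21n = 21(ln 21 − 1) n. Then the (1/2) ln(2π·21n) correction.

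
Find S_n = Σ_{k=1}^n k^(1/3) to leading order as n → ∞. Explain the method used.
S_n ~ (3/4) · n^(4/3)

Integral comparison: Σ_{k=1}^n k^(1/3) = ∫_0^n x^(1/3) dx + O(n^(1/3)). The integral is n^(1 + 1/3) / (1 + 1/3) = n^((1+3)/3) / ((1+3)/3) = (3/4) · n^(4/3).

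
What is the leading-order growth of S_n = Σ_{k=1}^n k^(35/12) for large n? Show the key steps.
S_n ~ (12/47) · n^(47/12)

Integral comparison: Σ_{k=1}^n k^(35/12) = ∫_0^n x^(35/12) dx + O(n^(35/12)). The integral is n^(1 + 35/12) / (1 + 35/12) = n^((35+12)/12) / ((35+12)/12) = (12/47) · n^(47/12).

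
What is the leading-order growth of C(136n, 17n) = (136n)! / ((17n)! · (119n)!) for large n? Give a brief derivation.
C(136n, 17n) ~ (16777216/823543)^(17n) · sqrt(4/(7π·17n))

Write N = 17n. Apply Stirling to each factorial:
  (8N)! ~ sqrt(2π·8N) · (8N/e)^(8N),
  N! ~ sqrt(2π N) · (N/e)^N,
  (7N)! ~ sqrt(2π·7N) · (7N/e)^(7N).
The exponential factors combine to (8N)^(8N) / (N^N · (7N)^(7N)) = 8^(8N)/7^(7N) = (8^8/7^7)^N = (16777216/823543)^N.
The square-root prefactors combine to sqrt(2π·8N) / (sqrt(2π N)·sqrt(2π·7N)) = sqrt(8 / (2π·7·N)) = sqrt(4/(7π·17n)).
Substituting N = 17n: C(136n, 17n) ~ (16777216/823543)^(17n) · sqrt(4/(7π·17n)).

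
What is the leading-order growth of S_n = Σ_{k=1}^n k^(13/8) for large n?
S_n ~ (8/21) · n^(21/8)

Integral comparison: Σ_{k=1}^n k^(13/8) = ∫_0^n x^(13/8) dx + O(n^(13/8)). The integral is n^(1 + 13/8) / (1 + 13/8) = n^((13+8)/8) / ((13+8)/8) = (8/21) · n^(21/8).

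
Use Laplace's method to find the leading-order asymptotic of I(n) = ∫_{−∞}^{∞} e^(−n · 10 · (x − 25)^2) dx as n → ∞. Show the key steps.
I(n) = sqrt(π/(10n))

Here φ(x) = 10 · (x − 25)^2 has its unique minimum at x* = 25 with φ(x*) = 0 and φ''(x*) = 20. Laplace's method gives
  I(n) ~ e^(−n φ(x*)) · sqrt(2π / (n · φ''(x*))) = sqrt(2π / (20n)) = sqrt(π/(10n)).
This is exact: substituting u = (x − 25)·sqrt(10n) gives I(n) = (1/sqrt(10n)) ∫_{−∞}^{∞} e^(−u^2) du = sqrt(π/(10n)).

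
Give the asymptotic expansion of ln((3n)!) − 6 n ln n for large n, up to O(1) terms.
ln((3n)!) − 6 n ln n = −3 n ln n + 3(ln 3 − 1) n + (1/2) ln(2π·3n) + O(1/n)

Stirling: ln((3n)!) = 3n ln(3n) − 3n + (1/2) ln(2π·3n) + O(1/n).
Expand 3n ln(3n) = 3n (ln n + ln 3) = 3n ln n + 3n ln 3.
Subtract 6n ln n: leading term is (3 − 6) n ln n = −3 n ln n. The next term is 3n ln 3 − 3n = 3(ln 3 − 1) n. Then the (1/2) ln(2π·3n) correction.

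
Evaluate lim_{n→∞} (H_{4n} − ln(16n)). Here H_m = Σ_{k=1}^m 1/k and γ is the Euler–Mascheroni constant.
lim = −ln 4 + γ

By Euler-Maclaurin, H_m = ln m + γ + O(1/m). So
  H_{4n} − ln(16n) = ln(4n) + γ − ln(16n) + O(1/n)
                       = ln(4/16) + γ + O(1/n).
Hence the limit is ln(4/16) + γ (= −ln 4).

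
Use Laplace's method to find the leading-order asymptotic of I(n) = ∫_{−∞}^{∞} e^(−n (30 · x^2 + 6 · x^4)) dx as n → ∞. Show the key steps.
I(n) ~ sqrt(π/(30n))

φ(x) = 30 · x^2 + 6 · x^4 has its unique global minimum at x* = 0 (since φ'(x) = 60x + 24x^3 = 0 only at x = 0 for real x with both coefficients positive, and φ → ∞ as |x| → ∞). At x* = 0, φ(0) = 0 and φ''(0) = 60. Laplace's method then gives
  I(n) ~ sqrt(2π / (n · φ''(0))) · e^(−n φ(0)) = sqrt(2π / (60n)) = sqrt(π/(30n)).
The 6 · x^4 term contributes only at subleading order (an O(1/n) relative correction).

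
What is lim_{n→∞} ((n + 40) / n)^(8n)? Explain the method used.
lim = e^320

Rewrite as (1 + 40/n)^(8n). By the standard limit (1 + x/n)^n → e^x, we have (1 + 40/n)^n → e^40, and raising to the 8th power gives e^320.
More precisely, ln[(1 + 40/n)^(8n)] = 8n · ln(1 + 40/n) = 8n · (40/n + O(1/n^2)) = 320 + O(1/n) → 320.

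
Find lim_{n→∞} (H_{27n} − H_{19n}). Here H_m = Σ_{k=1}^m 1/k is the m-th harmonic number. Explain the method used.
lim = ln(27/19)

Euler-Maclaurin gives H_m = ln m + γ + 1/(2m) + O(1/m^2). The γ and O(1/m) terms cancel in the difference:
  H_{27n} − H_{19n} = ln(27n) − ln(19n) + O(1/n) = ln(27/19) + O(1/n).
Hence the limit is ln(27/19).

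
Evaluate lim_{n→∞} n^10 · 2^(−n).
lim = 0

Exponentials with base > 1 dominate every fixed polynomial: for any fixed c, n^c / 2^n → 0 as n → ∞ (e.g. by the ratio test, or by writing 2^n = e^(n ln 2) and noting e^(n ln 2) / n^c → ∞). Hence n^10 · 2^(−n) = n^10 / 2^n → 0.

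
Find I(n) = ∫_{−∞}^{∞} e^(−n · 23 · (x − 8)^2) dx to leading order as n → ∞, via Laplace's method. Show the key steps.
I(n) = sqrt(π/(23n))

Here φ(x) = 23 · (x − 8)^2 has its unique minimum at x* = 8 with φ(x*) = 0 and φ''(x*) = 46. Laplace's method gives
  I(n) ~ e^(−n φ(x*)) · sqrt(2π / (n · φ''(x*))) = sqrt(2π / (46n)) = sqrt(π/(23n)).
This is exact: substituting u = (x − 8)·sqrt(23n) gives I(n) = (1/sqrt(23n)) ∫_{−∞}^{∞} e^(−u^2) du = sqrt(π/(23n)).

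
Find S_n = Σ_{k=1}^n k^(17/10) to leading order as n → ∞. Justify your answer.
S_n ~ (10/27) · n^(27/10)

Integral comparison: Σ_{k=1}^n k^(17/10) = ∫_0^n x^(17/10) dx + O(n^(17/10)). The integral is n^(1 + 17/10) / (1 + 17/10) = n^((17+10)/10) / ((17+10)/10) = (10/27) · n^(27/10).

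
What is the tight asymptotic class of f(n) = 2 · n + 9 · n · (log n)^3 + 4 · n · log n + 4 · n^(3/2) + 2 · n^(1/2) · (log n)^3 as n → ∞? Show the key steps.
f(n) ∈ Θ(n^(3/2))

Compare the terms by growth order. For large n, n^a · (log n)^b dominates n^a' · (log n)^b' iff a > a', or (a = a' and b > b'). Ranking the 5 terms shows the dominant one is 4 · n^(3/2). Hence f(n) ∈ Θ(n^(3/2)).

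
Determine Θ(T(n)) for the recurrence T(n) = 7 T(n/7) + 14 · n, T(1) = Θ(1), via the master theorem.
T(n) = Θ(n log n)

log_7 7 = 1, and f(n) = 14 · n = Θ(n^(log_7 7)). This is Case 2 of the master theorem: T(n) = Θ(f(n) · log n) = Θ(n log n).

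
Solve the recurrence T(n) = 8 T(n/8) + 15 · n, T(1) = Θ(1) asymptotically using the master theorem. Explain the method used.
T(n) = Θ(n log n)

log_8 8 = 1, and f(n) = 15 · n = Θ(n^(log_8 8)). This is Case 2 of the master theorem: T(n) = Θ(f(n) · log n) = Θ(n log n).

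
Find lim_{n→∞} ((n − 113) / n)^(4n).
lim = e^(−452)

Rewrite as (1 − 113/n)^(4n). By the standard limit (1 + x/n)^n → e^x, we have (1 − 113/n)^n → e^(−113), and raising to the 4th power gives e^(−452).
More precisely, ln[(1 − 113/n)^(4n)] = 4n · ln(1 − 113/n) = 4n · (-113/n + O(1/n^2)) = -452 + O(1/n) → -452.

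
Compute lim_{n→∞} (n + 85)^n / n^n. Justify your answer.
lim = e^85

Rewrite as (1 + 85/n)^(n). By the standard limit (1 + x/n)^n → e^x, we have (1 + 85/n)^n → e^85, and raising to the 1st power gives e^85.
More precisely, ln[(1 + 85/n)^(n)] = n · ln(1 + 85/n) = n · (85/n + O(1/n^2)) = 85 + O(1/n) → 85.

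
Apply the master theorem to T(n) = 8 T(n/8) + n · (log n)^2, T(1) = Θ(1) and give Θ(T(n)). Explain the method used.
T(n) = Θ(n · (log n)^3)

Here log_8 8 = 1 and f(n) = n · (log n)^2 = Θ(n^(log_8 8) · (log n)^2). This is the extended Case 2 of the master theorem (f matches the critical exponent up to log factors), giving T(n) = Θ(n^(log_8 8) · (log n)^(2+1)) = Θ(n · (log n)^3).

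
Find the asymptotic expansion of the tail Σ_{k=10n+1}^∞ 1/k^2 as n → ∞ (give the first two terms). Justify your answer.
Σ_{k>10n} 1/k^2 = 1/(1 · (10n)) − 1/(2 · (10n)^2) + O(1/(10n)^3)

Compare to the integral: ∫_{10n}^∞ x^(−2) dx = [−x^(−1)/1]_{10n}^∞ = 1/((2−1)·(10n)). The Euler-Maclaurin correction adds −f(10n)/2 = −1/(2·(10n)^2). Euler-Maclaurin then gives
  Σ_{k>10n} 1/k^2 = ∫_{10n}^∞ dx/x^2 − 1/(2·(10n)^2) + O(1/(10n)^3).
(Equivalently this is ζ(2) − Σ_{k≤10n} 1/k^2.)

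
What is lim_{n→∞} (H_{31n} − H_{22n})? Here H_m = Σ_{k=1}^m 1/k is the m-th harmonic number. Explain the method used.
lim = ln(31/22)

Euler-Maclaurin gives H_m = ln m + γ + 1/(2m) + O(1/m^2). The γ and O(1/m) terms cancel in the difference:
  H_{31n} − H_{22n} = ln(31n) − ln(22n) + O(1/n) = ln(31/22) + O(1/n).
Hence the limit is ln(31/22).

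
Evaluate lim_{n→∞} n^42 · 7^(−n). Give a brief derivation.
lim = 0

Exponentials with base > 1 dominate every fixed polynomial: for any fixed c, n^c / 7^n → 0 as n → ∞ (e.g. by the ratio test, or by writing 7^n = e^(n ln 7) and noting e^(n ln 7) / n^c → ∞). Hence n^42 · 7^(−n) = n^42 / 7^n → 0.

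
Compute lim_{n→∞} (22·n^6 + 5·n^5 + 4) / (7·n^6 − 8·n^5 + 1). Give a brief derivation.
lim = 22/7

For large n the leading n^6 terms dominate both numerator and denominator. Dividing top and bottom by n^6, every other term tends to 0, leaving 22/7.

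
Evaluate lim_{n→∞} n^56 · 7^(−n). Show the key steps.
lim = 0

Exponentials with base > 1 dominate every fixed polynomial: for any fixed c, n^c / 7^n → 0 as n → ∞ (e.g. by the ratio test, or by writing 7^n = e^(n ln 7) and noting e^(n ln 7) / n^c → ∞). Hence n^56 · 7^(−n) = n^56 / 7^n → 0.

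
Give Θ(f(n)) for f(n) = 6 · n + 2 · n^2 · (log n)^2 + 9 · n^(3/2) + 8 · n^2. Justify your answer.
f(n) ∈ Θ(n^2 · (log n)^2)

Compare the terms by growth order. For large n, n^a · (log n)^b dominates n^a' · (log n)^b' iff a > a', or (a = a' and b > b'). Ranking the 4 terms shows the dominant one is 2 · n^2 · (log n)^2. Hence f(n) ∈ Θ(n^2 · (log n)^2).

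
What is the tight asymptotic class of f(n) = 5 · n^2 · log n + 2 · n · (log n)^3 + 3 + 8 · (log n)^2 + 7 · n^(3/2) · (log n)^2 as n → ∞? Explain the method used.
f(n) ∈ Θ(n^2 · log n)

Compare the terms by growth order. For large n, n^a · (log n)^b dominates n^a' · (log n)^b' iff a > a', or (a = a' and b > b'). Ranking the 5 terms shows the dominant one is 5 · n^2 · log n. Hence f(n) ∈ Θ(n^2 · log n).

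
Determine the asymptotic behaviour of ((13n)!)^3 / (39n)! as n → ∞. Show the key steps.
((13n)!)^3/(39n)! ~ ((2π·13n)^(2/2) / sqrt(3)) · 3^(−3·13n)  →  0

Write N = 13n. Stirling: N! ~ sqrt(2π N)(N/e)^N and (3N)! ~ sqrt(2π·3N)·(3N/e)^(3N).
  (N!)^3/(3N)! ~ (2π N)^(3/2) (N/e)^(3N) / [sqrt(2π·3N) (3N/e)^(3N)]
     = (2π N)^(3/2) / sqrt(2π·3N) · (N/(3N))^(3N)
     = (2π N)^((3−1)/2) / sqrt(3) · 3^(−3N).
Since 3^3 > 1, the factor 3^(−3N) decays exponentially, so the ratio → 0. Substituting N = 13n gives the stated form.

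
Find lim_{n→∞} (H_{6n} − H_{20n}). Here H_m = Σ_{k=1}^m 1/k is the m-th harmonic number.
lim = ln(6/20) = ln(3/10)

Euler-Maclaurin gives H_m = ln m + γ + 1/(2m) + O(1/m^2). The γ and O(1/m) terms cancel in the difference:
  H_{6n} − H_{20n} = ln(6n) − ln(20n) + O(1/n) = ln(6/20) + O(1/n).
Hence the limit is ln(6/20) = ln(3/10).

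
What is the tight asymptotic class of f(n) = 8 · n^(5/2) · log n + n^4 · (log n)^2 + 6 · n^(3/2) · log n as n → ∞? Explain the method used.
f(n) ∈ Θ(n^4 · (log n)^2)

Compare the terms by growth order. For large n, n^a · (log n)^b dominates n^a' · (log n)^b' iff a > a', or (a = a' and b > b'). Ranking the 3 terms shows the dominant one is n^4 · (log n)^2. Hence f(n) ∈ Θ(n^4 · (log n)^2).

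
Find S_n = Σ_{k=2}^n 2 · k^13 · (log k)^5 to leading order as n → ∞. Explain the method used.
S_n ~ n^14 · (log n)^5 / 7

By integral comparison, S_n = ∫_1^n 2 · x^13 · (log x)^5 dx + O(n^13 · (log n)^5). For the integral, the leading term of ∫_1^n x^13 (log x)^5 dx is n^14/14 · (log n)^5 (by repeated integration by parts; each step lowers the log-exponent and produces a relatively O(1/log n) correction). Hence S_n ~ n^14 · (log n)^5 / 7.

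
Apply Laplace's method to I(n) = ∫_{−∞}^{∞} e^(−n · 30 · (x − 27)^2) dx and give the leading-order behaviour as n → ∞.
I(n) = sqrt(π/(30n))

Here φ(x) = 30 · (x − 27)^2 has its unique minimum at x* = 27 with φ(x*) = 0 and φ''(x*) = 60. Laplace's method gives
  I(n) ~ e^(−n φ(x*)) · sqrt(2π / (n · φ''(x*))) = sqrt(2π / (60n)) = sqrt(π/(30n)).
This is exact: substituting u = (x − 27)·sqrt(30n) gives I(n) = (1/sqrt(30n)) ∫_{−∞}^{∞} e^(−u^2) du = sqrt(π/(30n)).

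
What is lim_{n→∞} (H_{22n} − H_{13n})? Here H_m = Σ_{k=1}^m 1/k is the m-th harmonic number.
lim = ln(22/13)

Euler-Maclaurin gives H_m = ln m + γ + 1/(2m) + O(1/m^2). The γ and O(1/m) terms cancel in the difference:
  H_{22n} − H_{13n} = ln(22n) − ln(13n) + O(1/n) = ln(22/13) + O(1/n).
Hence the limit is ln(22/13).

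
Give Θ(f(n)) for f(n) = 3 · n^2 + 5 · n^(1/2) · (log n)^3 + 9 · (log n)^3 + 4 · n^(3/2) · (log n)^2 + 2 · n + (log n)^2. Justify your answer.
f(n) ∈ Θ(n^2)

Compare the terms by growth order. For large n, n^a · (log n)^b dominates n^a' · (log n)^b' iff a > a', or (a = a' and b > b'). Ranking the 6 terms shows the dominant one is 3 · n^2. Hence f(n) ∈ Θ(n^2).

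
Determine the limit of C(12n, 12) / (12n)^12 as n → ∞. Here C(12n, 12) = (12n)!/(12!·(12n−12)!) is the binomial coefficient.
lim = 1/12! = 1/479001600

With N = 12n → ∞: C(N, 12) / N^12 = [N(N−1)…(N−11)] / (12! · N^12) = (1/12!) · 1 · (1 − 1/(12n)) · … · (1 − 11/(12n)). Each factor → 1 as N → ∞, so the limit is 1/12! = 1/479001600.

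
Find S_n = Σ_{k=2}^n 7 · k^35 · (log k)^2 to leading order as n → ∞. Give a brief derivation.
S_n ~ 7 · n^36 · (log n)^2 / 36

By integral comparison, S_n = ∫_1^n 7 · x^35 · (log x)^2 dx + O(n^35 · (log n)^2). For the integral, the leading term of ∫_1^n x^35 (log x)^2 dx is n^36/36 · (log n)^2 (by repeated integration by parts; each step lowers the log-exponent and produces a relatively O(1/log n) correction). Hence S_n ~ 7 · n^36 · (log n)^2 / 36.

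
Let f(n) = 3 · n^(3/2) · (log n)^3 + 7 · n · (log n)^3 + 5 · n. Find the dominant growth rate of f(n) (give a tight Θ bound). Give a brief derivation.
f(n) ∈ Θ(n^(3/2) · (log n)^3)

Compare the terms by growth order. For large n, n^a · (log n)^b dominates n^a' · (log n)^b' iff a > a', or (a = a' and b > b'). Ranking the 3 terms shows the dominant one is 3 · n^(3/2) · (log n)^3. Hence f(n) ∈ Θ(n^(3/2) · (log n)^3).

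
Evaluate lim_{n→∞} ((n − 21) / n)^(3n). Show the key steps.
lim = e^(−63)

Rewrite as (1 − 21/n)^(3n). By the standard limit (1 + x/n)^n → e^x, we have (1 − 21/n)^n → e^(−21), and raising to the 3rd power gives e^(−63).
More precisely, ln[(1 − 21/n)^(3n)] = 3n · ln(1 − 21/n) = 3n · (-21/n + O(1/n^2)) = -63 + O(1/n) → -63.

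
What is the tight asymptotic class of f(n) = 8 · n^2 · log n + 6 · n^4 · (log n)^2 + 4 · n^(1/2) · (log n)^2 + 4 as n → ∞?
f(n) ∈ Θ(n^4 · (log n)^2)

Compare the terms by growth order. For large n, n^a · (log n)^b dominates n^a' · (log n)^b' iff a > a', or (a = a' and b > b'). Ranking the 4 terms shows the dominant one is 6 · n^4 · (log n)^2. Hence f(n) ∈ Θ(n^4 · (log n)^2).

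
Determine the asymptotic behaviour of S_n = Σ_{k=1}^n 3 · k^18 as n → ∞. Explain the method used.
S_n ~ 3 · n^19 / 19

By integral comparison (Euler-Maclaurin), Σ_{k=1}^n 3 · k^18 = 3 · ∫_0^n x^18 dx + O(n^18) = 3 · n^19/19 + O(n^18). (Equivalently, Faulhaber's formula gives the same leading term.)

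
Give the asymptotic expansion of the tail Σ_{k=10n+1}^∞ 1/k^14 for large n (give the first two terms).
Σ_{k>10n} 1/k^14 = 1/(13 · (10n)^13) − 1/(2 · (10n)^14) + O(1/(10n)^15)

Compare to the integral: ∫_{10n}^∞ x^(−14) dx = [−x^(−13)/13]_{10n}^∞ = 1/((14−1)·(10n)^13). The Euler-Maclaurin correction adds −f(10n)/2 = −1/(2·(10n)^14). Euler-Maclaurin then gives
  Σ_{k>10n} 1/k^14 = ∫_{10n}^∞ dx/x^14 − 1/(2·(10n)^14) + O(1/(10n)^15).
(Equivalently this is ζ(14) − Σ_{k≤10n} 1/k^14.)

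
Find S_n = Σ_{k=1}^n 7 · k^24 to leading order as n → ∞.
S_n ~ 7 · n^25 / 25

By integral comparison (Euler-Maclaurin), Σ_{k=1}^n 7 · k^24 = 7 · ∫_0^n x^24 dx + O(n^24) = 7 · n^25/25 + O(n^24). (Equivalently, Faulhaber's formula gives the same leading term.)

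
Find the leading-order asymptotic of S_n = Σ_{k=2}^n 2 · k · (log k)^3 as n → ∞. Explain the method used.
S_n ~ n^2 · (log n)^3

By integral comparison, S_n = ∫_1^n 2 · x · (log x)^3 dx + O(n · (log n)^3). For the integral, the leading term of ∫_1^n x^1 (log x)^3 dx is n^2/2 · (log n)^3 (by repeated integration by parts; each step lowers the log-exponent and produces a relatively O(1/log n) correction). Hence S_n ~ n^2 · (log n)^3.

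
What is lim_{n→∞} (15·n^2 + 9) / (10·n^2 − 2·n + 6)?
lim = 15/10 = 3/2

For large n the leading n^2 terms dominate both numerator and denominator. Dividing top and bottom by n^2, every other term tends to 0, leaving 15/10 = 3/2.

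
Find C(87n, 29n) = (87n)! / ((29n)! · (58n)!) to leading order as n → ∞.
C(87n, 29n) ~ (27/4)^(29n) · sqrt(3/(4π·29n))

Write N = 29n. Apply Stirling to each factorial:
  (3N)! ~ sqrt(2π·3N) · (3N/e)^(3N),
  N! ~ sqrt(2π N) · (N/e)^N,
  (2N)! ~ sqrt(2π·2N) · (2N/e)^(2N).
The exponential factors combine to (3N)^(3N) / (N^N · (2N)^(2N)) = 3^(3N)/2^(2N) = (3^3/2^2)^N = (27/4)^N.
The square-root prefactors combine to sqrt(2π·3N) / (sqrt(2π N)·sqrt(2π·2N)) = sqrt(3 / (2π·2·N)) = sqrt(3/(4π·29n)).
Substituting N = 29n: C(87n, 29n) ~ (27/4)^(29n) · sqrt(3/(4π·29n)).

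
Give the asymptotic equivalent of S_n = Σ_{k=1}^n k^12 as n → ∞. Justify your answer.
S_n ~ n^13 / 13

By integral comparison (Euler-Maclaurin), Σ_{k=1}^n k^12 = ∫_0^n x^12 dx + O(n^12) = n^13/13 + O(n^12). (Equivalently, Faulhaber's formula gives the same leading term.)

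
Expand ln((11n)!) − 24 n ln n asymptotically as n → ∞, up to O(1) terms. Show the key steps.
ln((11n)!) − 24 n ln n = −13 n ln n + 11(ln 11 − 1) n + (1/2) ln(2π·11n) + O(1/n)

Stirling: ln((11n)!) = 11n ln(11n) − 11n + (1/2) ln(2π·11n) + O(1/n).
Expand 11n ln(11n) = 11n (ln n + ln 11) = 11n ln n + 11n ln 11.
Subtract 24n ln n: leading term is (11 − 24) n ln n = −13 n ln n. The next term is 11n ln 11 − 11n = 11(ln 11 − 1) n. Then the (1/2) ln(2π·11n) correction.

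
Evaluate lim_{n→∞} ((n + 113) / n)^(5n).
lim = e^565

Rewrite as (1 + 113/n)^(5n). By the standard limit (1 + x/n)^n → e^x, we have (1 + 113/n)^n → e^113, and raising to the 5th power gives e^565.
More precisely, ln[(1 + 113/n)^(5n)] = 5n · ln(1 + 113/n) = 5n · (113/n + O(1/n^2)) = 565 + O(1/n) → 565.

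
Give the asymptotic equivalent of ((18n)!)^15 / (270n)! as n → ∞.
((18n)!)^15/(270n)! ~ ((2π·18n)^(14/2) / sqrt(15)) · 15^(−15·18n)  →  0

Write N = 18n. Stirling: N! ~ sqrt(2π N)(N/e)^N and (15N)! ~ sqrt(2π·15N)·(15N/e)^(15N).
  (N!)^15/(15N)! ~ (2π N)^(15/2) (N/e)^(15N) / [sqrt(2π·15N) (15N/e)^(15N)]
     = (2π N)^(15/2) / sqrt(2π·15N) · (N/(15N))^(15N)
     = (2π N)^((15−1)/2) / sqrt(15) · 15^(−15N).
Since 15^15 > 1, the factor 15^(−15N) decays exponentially, so the ratio → 0. Substituting N = 18n gives the stated form.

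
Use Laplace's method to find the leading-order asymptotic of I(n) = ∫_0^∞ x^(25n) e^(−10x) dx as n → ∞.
I(n) ~ (sqrt(2π·25n) / 10) · (25n/(10e))^(25n)

Write the integrand as exp(25n ln x − 10x) and set f(x) = 25n ln x − 10x. Then f'(x) = 25n/x − 10 = 0 at x* = 25n/10, and f''(x*) = −25n/x*^2 = −10^2/(25n). Laplace's method (interior maximum) gives
  I(n) ~ e^(f(x*)) · sqrt(2π / |f''(x*)|)
        = exp(25n ln(25n/10) − 25n) · sqrt(2π · 25n / 10^2)
        = (25n/10)^(25n) e^(−25n) · sqrt(2π·25n) / 10
        = (sqrt(2π·25n) / 10) · (25n/(10e))^(25n).
This matches Γ(25n+1)/10^(25n+1) with Stirling applied to Γ.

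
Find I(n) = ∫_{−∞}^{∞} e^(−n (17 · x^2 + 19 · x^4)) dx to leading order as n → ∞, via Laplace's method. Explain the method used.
I(n) ~ sqrt(π/(17n))

φ(x) = 17 · x^2 + 19 · x^4 has its unique global minimum at x* = 0 (since φ'(x) = 34x + 76x^3 = 0 only at x = 0 for real x with both coefficients positive, and φ → ∞ as |x| → ∞). At x* = 0, φ(0) = 0 and φ''(0) = 34. Laplace's method then gives
  I(n) ~ sqrt(2π / (n · φ''(0))) · e^(−n φ(0)) = sqrt(2π / (34n)) = sqrt(π/(17n)).
The 19 · x^4 term contributes only at subleading order (an O(1/n) relative correction).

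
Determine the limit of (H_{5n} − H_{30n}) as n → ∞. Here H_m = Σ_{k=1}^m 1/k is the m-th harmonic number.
lim = ln(5/30) = −ln 6

Euler-Maclaurin gives H_m = ln m + γ + 1/(2m) + O(1/m^2). The γ and O(1/m) terms cancel in the difference:
  H_{5n} − H_{30n} = ln(5n) − ln(30n) + O(1/n) = ln(5/30) + O(1/n).
Hence the limit is ln(5/30) = −ln 6.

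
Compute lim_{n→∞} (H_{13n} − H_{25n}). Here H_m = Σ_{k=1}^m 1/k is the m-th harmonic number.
lim = ln(13/25)

Euler-Maclaurin gives H_m = ln m + γ + 1/(2m) + O(1/m^2). The γ and O(1/m) terms cancel in the difference:
  H_{13n} − H_{25n} = ln(13n) − ln(25n) + O(1/n) = ln(13/25) + O(1/n).
Hence the limit is ln(13/25).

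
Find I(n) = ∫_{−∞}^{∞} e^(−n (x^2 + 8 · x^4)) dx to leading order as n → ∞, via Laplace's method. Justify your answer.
I(n) ~ sqrt(π/n)

φ(x) = x^2 + 8 · x^4 has its unique global minimum at x* = 0 (since φ'(x) = 2x + 32x^3 = 0 only at x = 0 for real x with both coefficients positive, and φ → ∞ as |x| → ∞). At x* = 0, φ(0) = 0 and φ''(0) = 2. Laplace's method then gives
  I(n) ~ sqrt(2π / (n · φ''(0))) · e^(−n φ(0)) = sqrt(2π / (2n)) = sqrt(π/n).
The 8 · x^4 term contributes only at subleading order (an O(1/n) relative correction).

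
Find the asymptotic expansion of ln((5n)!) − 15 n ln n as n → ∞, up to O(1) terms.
ln((5n)!) − 15 n ln n = −10 n ln n + 5(ln 5 − 1) n + (1/2) ln(2π·5n) + O(1/n)

Stirling: ln((5n)!) = 5n ln(5n) − 5n + (1/2) ln(2π·5n) + O(1/n).
Expand 5n ln(5n) = 5n (ln n + ln 5) = 5n ln n + 5n ln 5.
Subtract 15n ln n: leading term is (5 − 15) n ln n = −10 n ln n. The next term is 5n ln 5 − 5n = 5(ln 5 − 1) n. Then the (1/2) ln(2π·5n) correction.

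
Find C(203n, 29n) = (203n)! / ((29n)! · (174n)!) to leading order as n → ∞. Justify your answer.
C(203n, 29n) ~ (823543/46656)^(29n) · sqrt(7/(12π·29n))

Write N = 29n. Apply Stirling to each factorial:
  (7N)! ~ sqrt(2π·7N) · (7N/e)^(7N),
  N! ~ sqrt(2π N) · (N/e)^N,
  (6N)! ~ sqrt(2π·6N) · (6N/e)^(6N).
The exponential factors combine to (7N)^(7N) / (N^N · (6N)^(6N)) = 7^(7N)/6^(6N) = (7^7/6^6)^N = (823543/46656)^N.
The square-root prefactors combine to sqrt(2π·7N) / (sqrt(2π N)·sqrt(2π·6N)) = sqrt(7 / (2π·6·N)) = sqrt(7/(12π·29n)).
Substituting N = 29n: C(203n, 29n) ~ (823543/46656)^(29n) · sqrt(7/(12π·29n)).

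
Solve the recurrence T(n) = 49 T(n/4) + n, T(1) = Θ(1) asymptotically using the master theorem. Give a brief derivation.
T(n) = Θ(n^(log_4 49))

Master theorem: compare f(n) = n to n^(log_4 49) where log_4 49 ≈ 2.807. Since 1 < log_4 49, we have f(n) = O(n^(log_4 49 − ε)) for some ε > 0 — Case 1. Hence T(n) = Θ(n^(log_4 49)).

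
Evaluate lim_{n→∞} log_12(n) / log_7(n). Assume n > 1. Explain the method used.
lim = ln(7) / ln(12) = log_12(7)

Change of base: log_12(n) = ln n / ln 12 and log_7(n) = ln n / ln 7. The ratio is (ln n / ln 12) · (ln 7 / ln n) = ln 7 / ln 12, a constant independent of n. So the limit is ln 7 / ln 12 = log_12(7).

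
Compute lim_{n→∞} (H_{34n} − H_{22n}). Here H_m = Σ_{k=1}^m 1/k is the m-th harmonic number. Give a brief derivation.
lim = ln(34/22) = ln(17/11)

Euler-Maclaurin gives H_m = ln m + γ + 1/(2m) + O(1/m^2). The γ and O(1/m) terms cancel in the difference:
  H_{34n} − H_{22n} = ln(34n) − ln(22n) + O(1/n) = ln(34/22) + O(1/n).
Hence the limit is ln(34/22) = ln(17/11).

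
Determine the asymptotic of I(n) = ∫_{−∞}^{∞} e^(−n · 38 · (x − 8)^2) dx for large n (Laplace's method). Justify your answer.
I(n) = sqrt(π/(38n))

Here φ(x) = 38 · (x − 8)^2 has its unique minimum at x* = 8 with φ(x*) = 0 and φ''(x*) = 76. Laplace's method gives
  I(n) ~ e^(−n φ(x*)) · sqrt(2π / (n · φ''(x*))) = sqrt(2π / (76n)) = sqrt(π/(38n)).
This is exact: substituting u = (x − 8)·sqrt(38n) gives I(n) = (1/sqrt(38n)) ∫_{−∞}^{∞} e^(−u^2) du = sqrt(π/(38n)).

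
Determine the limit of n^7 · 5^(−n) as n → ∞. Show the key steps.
lim = 0

Exponentials with base > 1 dominate every fixed polynomial: for any fixed c, n^c / 5^n → 0 as n → ∞ (e.g. by the ratio test, or by writing 5^n = e^(n ln 5) and noting e^(n ln 5) / n^c → ∞). Hence n^7 · 5^(−n) = n^7 / 5^n → 0.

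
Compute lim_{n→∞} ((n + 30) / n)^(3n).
lim = e^90

Rewrite as (1 + 30/n)^(3n). By the standard limit (1 + x/n)^n → e^x, we have (1 + 30/n)^n → e^30, and raising to the 3rd power gives e^90.
More precisely, ln[(1 + 30/n)^(3n)] = 3n · ln(1 + 30/n) = 3n · (30/n + O(1/n^2)) = 90 + O(1/n) → 90.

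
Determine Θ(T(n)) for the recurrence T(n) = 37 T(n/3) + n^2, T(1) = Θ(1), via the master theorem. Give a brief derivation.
T(n) = Θ(n^(log_3 37))

Master theorem: compare f(n) = n^2 to n^(log_3 37) where log_3 37 ≈ 3.287. Since 2 < log_3 37, we have f(n) = O(n^(log_3 37 − ε)) for some ε > 0 — Case 1. Hence T(n) = Θ(n^(log_3 37)).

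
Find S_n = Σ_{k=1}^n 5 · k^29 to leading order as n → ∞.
S_n ~ n^30 / 6

By integral comparison (Euler-Maclaurin), Σ_{k=1}^n 5 · k^29 = 5 · ∫_0^n x^29 dx + O(n^29) = 5 · n^30/30 = n^30 / 6 + O(n^29). (Equivalently, Faulhaber's formula gives the same leading term.)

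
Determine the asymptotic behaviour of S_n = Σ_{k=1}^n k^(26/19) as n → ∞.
S_n ~ (19/45) · n^(45/19)

Integral comparison: Σ_{k=1}^n k^(26/19) = ∫_0^n x^(26/19) dx + O(n^(26/19)). The integral is n^(1 + 26/19) / (1 + 26/19) = n^((26+19)/19) / ((26+19)/19) = (19/45) · n^(45/19).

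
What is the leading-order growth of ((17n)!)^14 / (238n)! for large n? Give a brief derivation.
((17n)!)^14/(238n)! ~ ((2π·17n)^(13/2) / sqrt(14)) · 14^(−14·17n)  →  0

Write N = 17n. Stirling: N! ~ sqrt(2π N)(N/e)^N and (14N)! ~ sqrt(2π·14N)·(14N/e)^(14N).
  (N!)^14/(14N)! ~ (2π N)^(14/2) (N/e)^(14N) / [sqrt(2π·14N) (14N/e)^(14N)]
     = (2π N)^(14/2) / sqrt(2π·14N) · (N/(14N))^(14N)
     = (2π N)^((14−1)/2) / sqrt(14) · 14^(−14N).
Since 14^14 > 1, the factor 14^(−14N) decays exponentially, so the ratio → 0. Substituting N = 17n gives the stated form.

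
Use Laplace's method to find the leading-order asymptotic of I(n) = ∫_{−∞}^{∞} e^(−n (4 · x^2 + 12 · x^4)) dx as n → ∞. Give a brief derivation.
I(n) ~ sqrt(π/(4n))

φ(x) = 4 · x^2 + 12 · x^4 has its unique global minimum at x* = 0 (since φ'(x) = 8x + 48x^3 = 0 only at x = 0 for real x with both coefficients positive, and φ → ∞ as |x| → ∞). At x* = 0, φ(0) = 0 and φ''(0) = 8. Laplace's method then gives
  I(n) ~ sqrt(2π / (n · φ''(0))) · e^(−n φ(0)) = sqrt(2π / (8n)) = sqrt(π/(4n)).
The 12 · x^4 term contributes only at subleading order (an O(1/n) relative correction).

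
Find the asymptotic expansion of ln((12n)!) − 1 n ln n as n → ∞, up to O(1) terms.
ln((12n)!) − 1 n ln n = 11 n ln n + 12(ln 12 − 1) n + (1/2) ln(2π·12n) + O(1/n)

Stirling: ln((12n)!) = 12n ln(12n) − 12n + (1/2) ln(2π·12n) + O(1/n).
Expand 12n ln(12n) = 12n (ln n + ln 12) = 12n ln n + 12n ln 12.
Subtract 1n ln n: leading term is (12 − 1) n ln n = 11 n ln n. The next term is 12n ln 12 − 12n = 12(ln 12 − 1) n. Then the (1/2) ln(2π·12n) correction.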